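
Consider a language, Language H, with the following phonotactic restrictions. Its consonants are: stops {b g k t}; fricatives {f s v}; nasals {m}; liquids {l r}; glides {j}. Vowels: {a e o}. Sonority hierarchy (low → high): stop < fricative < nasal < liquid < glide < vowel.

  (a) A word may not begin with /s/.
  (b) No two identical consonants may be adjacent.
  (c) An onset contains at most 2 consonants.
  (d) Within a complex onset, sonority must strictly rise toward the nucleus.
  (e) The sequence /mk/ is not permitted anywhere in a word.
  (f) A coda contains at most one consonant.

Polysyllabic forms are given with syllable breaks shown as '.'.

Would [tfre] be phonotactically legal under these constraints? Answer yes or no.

[tfre] — violates constraint (c): syllable 1 onset /tfr/ has 3 consonants (> 2) → phonotactically illegal

no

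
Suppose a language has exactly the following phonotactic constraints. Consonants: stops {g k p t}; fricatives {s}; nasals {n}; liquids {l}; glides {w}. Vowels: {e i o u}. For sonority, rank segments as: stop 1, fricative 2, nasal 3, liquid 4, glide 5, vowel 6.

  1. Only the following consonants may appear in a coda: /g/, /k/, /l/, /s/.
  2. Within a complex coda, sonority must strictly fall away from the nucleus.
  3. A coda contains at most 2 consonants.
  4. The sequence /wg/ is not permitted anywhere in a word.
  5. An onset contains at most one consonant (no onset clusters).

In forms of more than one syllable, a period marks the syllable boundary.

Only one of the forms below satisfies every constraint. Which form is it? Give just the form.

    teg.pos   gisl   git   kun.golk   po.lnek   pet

teg.pos — σ1 onset /t/, coda /g/ ok; σ2 onset /p/, coda /s/ ok → licit
gisl — violates constraint 2: syllable 1 coda /sl/: /s/ (fricative, 2) → /l/ (liquid, 4) does not fall → illicit
git — violates constraint 1: syllable 1 coda contains /t/, which is not a licensed coda consonant → illicit
kun.golk — violates constraint 1: syllable 1 coda contains /n/, which is not a licensed coda consonant → illicit
po.lnek — violates constraint 5: syllable 2 onset /ln/ has 2 consonants (> 1) → illicit
pet — violates constraint 1: syllable 1 coda contains /t/, which is not a licensed coda consonant → illicit

teg.pos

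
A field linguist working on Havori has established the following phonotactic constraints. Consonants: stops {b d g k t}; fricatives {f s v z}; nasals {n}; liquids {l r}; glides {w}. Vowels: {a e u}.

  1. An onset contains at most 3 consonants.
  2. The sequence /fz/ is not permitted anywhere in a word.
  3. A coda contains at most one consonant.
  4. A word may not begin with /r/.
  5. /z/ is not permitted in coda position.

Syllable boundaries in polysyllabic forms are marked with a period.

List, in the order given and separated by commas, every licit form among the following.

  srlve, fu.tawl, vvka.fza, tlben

srlve — violates constraint 1: syllable 1 onset /srlv/ has 4 consonants (> 3) → illicit
fu.tawl — violates constraint 3: syllable 2 coda /wl/ has 2 consonants (> 1) → illicit
vvka.fza — violates constraint 2: contains banned sequence /fz/ → illicit
tlben — σ1 onset /tlb/ (3C), coda /n/ ok → licit

tlben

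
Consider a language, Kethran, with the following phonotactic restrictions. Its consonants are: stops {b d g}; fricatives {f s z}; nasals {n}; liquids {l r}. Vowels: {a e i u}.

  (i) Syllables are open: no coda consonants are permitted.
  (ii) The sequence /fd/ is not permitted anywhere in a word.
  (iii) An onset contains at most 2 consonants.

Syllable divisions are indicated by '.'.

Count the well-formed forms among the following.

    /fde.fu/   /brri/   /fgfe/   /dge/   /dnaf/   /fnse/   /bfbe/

1

/fde.fu/ — violates constraint (ii): contains banned sequence /fd/ → ill-formed
/brri/ — violates constraint (iii): syllable 1 onset /brr/ has 3 consonants (> 2) → ill-formed
/fgfe/ — violates constraint (iii): syllable 1 onset /fgf/ has 3 consonants (> 2) → ill-formed
/dge/ — σ1 onset /dg/ (2C), coda /∅/ ok → well-formed
/dnaf/ — violates constraint (i): syllable 1 coda /f/ has 1 consonant (> 0) → ill-formed
/fnse/ — violates constraint (iii): syllable 1 onset /fns/ has 3 consonants (> 2) → ill-formed
/bfbe/ — violates constraint (iii): syllable 1 onset /bfb/ has 3 consonants (> 2) → ill-formed
Well-formed: /dge/ → 1.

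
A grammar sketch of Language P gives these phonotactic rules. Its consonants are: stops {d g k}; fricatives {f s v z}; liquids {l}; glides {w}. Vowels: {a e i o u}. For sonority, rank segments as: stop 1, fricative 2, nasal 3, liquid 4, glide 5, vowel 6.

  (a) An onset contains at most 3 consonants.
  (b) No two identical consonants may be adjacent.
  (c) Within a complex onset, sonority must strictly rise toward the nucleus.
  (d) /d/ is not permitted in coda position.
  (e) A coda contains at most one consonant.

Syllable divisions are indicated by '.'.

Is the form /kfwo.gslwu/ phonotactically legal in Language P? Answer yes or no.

no

/kfwo.gslwu/ — violates constraint (a): syllable 2 onset /gslw/ has 4 consonants (> 3) → phonotactically illegal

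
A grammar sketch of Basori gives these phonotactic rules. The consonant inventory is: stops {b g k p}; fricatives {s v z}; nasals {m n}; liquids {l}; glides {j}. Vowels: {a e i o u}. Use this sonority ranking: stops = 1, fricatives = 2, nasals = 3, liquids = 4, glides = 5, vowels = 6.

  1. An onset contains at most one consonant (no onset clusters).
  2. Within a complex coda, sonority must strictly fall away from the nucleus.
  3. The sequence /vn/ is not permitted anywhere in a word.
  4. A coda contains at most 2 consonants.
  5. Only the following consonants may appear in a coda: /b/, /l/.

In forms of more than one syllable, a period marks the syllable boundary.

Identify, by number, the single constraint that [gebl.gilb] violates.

[gebl.gilb]: syllable 1 coda /bl/: /b/ (stop, 1) → /l/ (liquid, 4) does not fall.
This is a violation of constraint 2: "Within a complex coda, sonority must strictly fall away from the nucleus."
The remaining constraints (1, 3, 4, 5) are satisfied.

2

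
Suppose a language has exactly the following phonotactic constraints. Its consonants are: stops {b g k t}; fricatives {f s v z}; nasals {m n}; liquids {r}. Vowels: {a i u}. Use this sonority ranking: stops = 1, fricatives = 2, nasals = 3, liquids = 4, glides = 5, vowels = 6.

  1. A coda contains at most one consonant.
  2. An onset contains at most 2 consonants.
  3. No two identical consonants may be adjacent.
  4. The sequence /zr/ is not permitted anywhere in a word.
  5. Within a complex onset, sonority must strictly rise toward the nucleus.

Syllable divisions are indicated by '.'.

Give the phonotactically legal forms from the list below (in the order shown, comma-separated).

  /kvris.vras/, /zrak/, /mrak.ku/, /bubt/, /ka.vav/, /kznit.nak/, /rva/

/kvris.vras/ — violates constraint 2: syllable 1 onset /kvr/ has 3 consonants (> 2) → phonotactically illegal
/zrak/ — violates constraint 4: contains banned sequence /zr/ → phonotactically illegal
/mrak.ku/ — violates constraint 3: adjacent identical consonants /kk/ → phonotactically illegal
/bubt/ — violates constraint 1: syllable 1 coda /bt/ has 2 consonants (> 1) → phonotactically illegal
/ka.vav/ — σ1 onset /k/, coda /∅/ ok; σ2 onset /v/, coda /v/ ok → phonotactically legal
/kznit.nak/ — violates constraint 2: syllable 1 onset /kzn/ has 3 consonants (> 2) → phonotactically illegal
/rva/ — violates constraint 5: syllable 1 onset /rv/: /r/ (liquid, 4) → /v/ (fricative, 2) does not rise → phonotactically illegal

/ka.vav/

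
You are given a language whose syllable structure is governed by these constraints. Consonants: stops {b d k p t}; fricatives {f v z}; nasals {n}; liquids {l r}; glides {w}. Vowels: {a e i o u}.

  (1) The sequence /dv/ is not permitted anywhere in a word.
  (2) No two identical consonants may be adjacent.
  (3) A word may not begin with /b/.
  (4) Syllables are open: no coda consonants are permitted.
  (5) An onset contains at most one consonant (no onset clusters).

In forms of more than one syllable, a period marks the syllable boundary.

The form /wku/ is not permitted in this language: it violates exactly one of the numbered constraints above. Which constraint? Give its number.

5

/wku/: syllable 1 onset /wk/ has 2 consonants (> 1).
This is a violation of constraint 5: "An onset contains at most one consonant (no onset clusters)."
The remaining constraints (1, 2, 3, 4) are satisfied.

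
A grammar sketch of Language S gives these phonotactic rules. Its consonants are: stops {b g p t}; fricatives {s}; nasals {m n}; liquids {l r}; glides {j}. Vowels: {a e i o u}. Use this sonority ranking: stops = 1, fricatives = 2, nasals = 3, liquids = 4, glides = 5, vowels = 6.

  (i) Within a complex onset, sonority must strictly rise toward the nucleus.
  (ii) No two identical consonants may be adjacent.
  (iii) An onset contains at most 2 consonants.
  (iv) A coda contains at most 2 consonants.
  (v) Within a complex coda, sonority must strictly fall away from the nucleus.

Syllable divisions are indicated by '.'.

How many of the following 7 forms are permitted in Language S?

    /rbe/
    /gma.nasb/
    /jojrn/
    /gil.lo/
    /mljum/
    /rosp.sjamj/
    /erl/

/rbe/ — violates constraint (i): syllable 1 onset /rb/: /r/ (liquid, 4) → /b/ (stop, 1) does not rise → not permitted
/gma.nasb/ — σ1 onset /gm/ (1→3 rises), coda /∅/ ok; σ2 onset /n/, coda /sb/ (2→1 falls) ok → permitted
/jojrn/ — violates constraint (iv): syllable 1 coda /jrn/ has 3 consonants (> 2) → not permitted
/gil.lo/ — violates constraint (ii): adjacent identical consonants /ll/ → not permitted
/mljum/ — violates constraint (iii): syllable 1 onset /mlj/ has 3 consonants (> 2) → not permitted
/rosp.sjamj/ — violates constraint (v): syllable 2 coda /mj/: /m/ (nasal, 3) → /j/ (glide, 5) does not fall → not permitted
/erl/ — violates constraint (v): syllable 1 coda /rl/: /r/ (liquid, 4) → /l/ (liquid, 4) does not fall → not permitted
Permitted: /gma.nasb/ → 1.

1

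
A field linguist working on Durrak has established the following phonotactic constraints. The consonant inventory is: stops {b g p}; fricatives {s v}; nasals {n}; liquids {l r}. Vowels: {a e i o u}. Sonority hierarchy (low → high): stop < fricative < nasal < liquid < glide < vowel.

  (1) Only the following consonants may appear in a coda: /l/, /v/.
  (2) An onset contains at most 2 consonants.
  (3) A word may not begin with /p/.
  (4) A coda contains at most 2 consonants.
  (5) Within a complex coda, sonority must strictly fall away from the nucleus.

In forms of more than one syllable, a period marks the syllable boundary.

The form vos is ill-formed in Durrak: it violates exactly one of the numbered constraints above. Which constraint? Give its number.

vos: syllable 1 coda contains /s/, which is not a licensed coda consonant.
This is a violation of constraint 1: "Only the following consonants may appear in a coda: /l/, /v/."
The remaining constraints (2, 3, 4, 5) are satisfied.

1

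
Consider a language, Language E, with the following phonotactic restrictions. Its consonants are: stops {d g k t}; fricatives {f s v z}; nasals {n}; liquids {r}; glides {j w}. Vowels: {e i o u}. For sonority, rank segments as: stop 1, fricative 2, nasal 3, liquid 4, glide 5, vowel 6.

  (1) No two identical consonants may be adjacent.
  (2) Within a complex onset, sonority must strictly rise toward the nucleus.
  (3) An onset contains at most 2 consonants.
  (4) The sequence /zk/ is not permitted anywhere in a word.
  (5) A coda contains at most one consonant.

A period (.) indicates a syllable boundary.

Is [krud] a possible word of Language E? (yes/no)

[krud] — σ1 onset /kr/ (1→4 rises), coda /d/ ok → well-formed

yes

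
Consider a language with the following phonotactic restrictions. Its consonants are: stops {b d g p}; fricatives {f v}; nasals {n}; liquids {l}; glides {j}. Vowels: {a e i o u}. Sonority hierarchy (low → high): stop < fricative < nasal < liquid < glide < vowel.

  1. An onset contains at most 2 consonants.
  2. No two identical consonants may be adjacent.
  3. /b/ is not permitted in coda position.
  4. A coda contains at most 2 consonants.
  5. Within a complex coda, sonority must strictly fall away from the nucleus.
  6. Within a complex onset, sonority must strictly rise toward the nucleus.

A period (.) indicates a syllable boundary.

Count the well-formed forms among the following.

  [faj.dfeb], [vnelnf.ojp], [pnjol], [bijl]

1

[faj.dfeb] — violates constraint 3: syllable 2 coda contains /b/ → ill-formed
[vnelnf.ojp] — violates constraint 4: syllable 1 coda /lnf/ has 3 consonants (> 2) → ill-formed
[pnjol] — violates constraint 1: syllable 1 onset /pnj/ has 3 consonants (> 2) → ill-formed
[bijl] — σ1 onset /b/, coda /jl/ (5→4 falls) ok → well-formed
Well-formed: [bijl] → 1.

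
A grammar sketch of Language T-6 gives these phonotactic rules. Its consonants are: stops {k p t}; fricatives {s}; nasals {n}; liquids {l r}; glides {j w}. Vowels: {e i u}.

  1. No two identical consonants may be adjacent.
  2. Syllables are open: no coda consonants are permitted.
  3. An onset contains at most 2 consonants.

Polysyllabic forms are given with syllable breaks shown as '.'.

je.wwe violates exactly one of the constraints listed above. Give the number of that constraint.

je.wwe: adjacent identical consonants /ww/.
This is a violation of constraint 1: "No two identical consonants may be adjacent."
The remaining constraints (2, 3) are satisfied.

1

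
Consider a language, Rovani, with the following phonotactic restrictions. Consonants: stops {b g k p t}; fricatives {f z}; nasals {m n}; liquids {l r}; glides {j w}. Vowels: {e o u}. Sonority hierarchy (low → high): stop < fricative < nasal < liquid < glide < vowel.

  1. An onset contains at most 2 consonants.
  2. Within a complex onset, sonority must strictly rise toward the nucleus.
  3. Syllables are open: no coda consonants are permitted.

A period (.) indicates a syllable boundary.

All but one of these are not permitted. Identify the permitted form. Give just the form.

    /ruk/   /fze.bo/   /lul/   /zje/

/ruk/ — violates constraint 3: syllable 1 coda /k/ has 1 consonant (> 0) → not permitted
/fze.bo/ — violates constraint 2: syllable 1 onset /fz/: /f/ (fricative, 2) → /z/ (fricative, 2) does not rise → not permitted
/lul/ — violates constraint 3: syllable 1 coda /l/ has 1 consonant (> 0) → not permitted
/zje/ — σ1 onset /zj/ (2→5 rises), coda /∅/ ok → permitted

/zje/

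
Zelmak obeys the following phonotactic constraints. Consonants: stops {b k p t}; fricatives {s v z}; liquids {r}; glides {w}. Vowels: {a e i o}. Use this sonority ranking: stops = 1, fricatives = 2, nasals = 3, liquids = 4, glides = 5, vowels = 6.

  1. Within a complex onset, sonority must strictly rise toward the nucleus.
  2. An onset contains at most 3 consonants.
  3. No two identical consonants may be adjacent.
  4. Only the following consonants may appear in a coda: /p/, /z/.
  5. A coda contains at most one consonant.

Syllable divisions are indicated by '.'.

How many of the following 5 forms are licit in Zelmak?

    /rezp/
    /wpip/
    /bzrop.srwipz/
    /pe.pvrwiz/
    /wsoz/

0

/rezp/ — violates constraint 5: syllable 1 coda /zp/ has 2 consonants (> 1) → illicit
/wpip/ — violates constraint 1: syllable 1 onset /wp/: /w/ (glide, 5) → /p/ (stop, 1) does not rise → illicit
/bzrop.srwipz/ — violates constraint 5: syllable 2 coda /pz/ has 2 consonants (> 1) → illicit
/pe.pvrwiz/ — violates constraint 2: syllable 2 onset /pvrw/ has 4 consonants (> 3) → illicit
/wsoz/ — violates constraint 1: syllable 1 onset /ws/: /w/ (glide, 5) → /s/ (fricative, 2) does not rise → illicit
No form is licit → 0.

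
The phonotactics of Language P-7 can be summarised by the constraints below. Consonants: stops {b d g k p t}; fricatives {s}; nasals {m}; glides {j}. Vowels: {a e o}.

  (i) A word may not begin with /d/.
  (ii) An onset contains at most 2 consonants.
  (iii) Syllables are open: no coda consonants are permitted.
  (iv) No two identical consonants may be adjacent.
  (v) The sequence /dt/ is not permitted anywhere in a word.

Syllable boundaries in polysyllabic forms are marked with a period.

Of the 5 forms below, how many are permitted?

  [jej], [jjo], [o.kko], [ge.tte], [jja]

0

[jej] — violates constraint (iii): syllable 1 coda /j/ has 1 consonant (> 0) → not permitted
[jjo] — violates constraint (iv): adjacent identical consonants /jj/ → not permitted
[o.kko] — violates constraint (iv): adjacent identical consonants /kk/ → not permitted
[ge.tte] — violates constraint (iv): adjacent identical consonants /tt/ → not permitted
[jja] — violates constraint (iv): adjacent identical consonants /jj/ → not permitted
No form is permitted → 0.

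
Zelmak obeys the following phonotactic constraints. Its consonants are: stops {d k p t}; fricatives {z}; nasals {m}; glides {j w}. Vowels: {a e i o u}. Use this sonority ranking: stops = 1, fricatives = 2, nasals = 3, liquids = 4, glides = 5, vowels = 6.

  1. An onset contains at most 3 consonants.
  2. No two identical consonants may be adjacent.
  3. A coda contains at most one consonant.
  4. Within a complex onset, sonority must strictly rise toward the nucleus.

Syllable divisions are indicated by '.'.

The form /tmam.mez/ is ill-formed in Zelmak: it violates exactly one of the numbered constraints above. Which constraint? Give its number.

2

/tmam.mez/: adjacent identical consonants /mm/.
This is a violation of constraint 2: "No two identical consonants may be adjacent."
The remaining constraints (1, 3, 4) are satisfied.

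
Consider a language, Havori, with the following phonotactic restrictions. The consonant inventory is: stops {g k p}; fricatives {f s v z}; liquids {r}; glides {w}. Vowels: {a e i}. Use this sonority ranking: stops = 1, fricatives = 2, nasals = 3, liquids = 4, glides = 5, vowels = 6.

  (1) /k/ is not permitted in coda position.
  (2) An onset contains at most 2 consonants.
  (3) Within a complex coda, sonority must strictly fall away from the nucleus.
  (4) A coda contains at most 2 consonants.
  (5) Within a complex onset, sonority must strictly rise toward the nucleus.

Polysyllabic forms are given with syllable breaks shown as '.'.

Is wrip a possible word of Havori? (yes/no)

no

wrip — violates constraint 5: syllable 1 onset /wr/: /w/ (glide, 5) → /r/ (liquid, 4) does not rise → not permitted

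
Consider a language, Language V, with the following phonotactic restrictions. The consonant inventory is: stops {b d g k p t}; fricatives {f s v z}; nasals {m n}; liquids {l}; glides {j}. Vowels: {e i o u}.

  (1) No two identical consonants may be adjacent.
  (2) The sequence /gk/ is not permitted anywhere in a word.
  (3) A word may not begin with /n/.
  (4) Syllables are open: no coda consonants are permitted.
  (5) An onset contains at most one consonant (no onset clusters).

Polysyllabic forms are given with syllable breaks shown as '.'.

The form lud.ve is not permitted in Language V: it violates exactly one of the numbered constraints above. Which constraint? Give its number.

4

lud.ve: syllable 1 coda /d/ has 1 consonant (> 0).
This is a violation of constraint 4: "Syllables are open: no coda consonants are permitted."
The remaining constraints (1, 2, 3, 5) are satisfied.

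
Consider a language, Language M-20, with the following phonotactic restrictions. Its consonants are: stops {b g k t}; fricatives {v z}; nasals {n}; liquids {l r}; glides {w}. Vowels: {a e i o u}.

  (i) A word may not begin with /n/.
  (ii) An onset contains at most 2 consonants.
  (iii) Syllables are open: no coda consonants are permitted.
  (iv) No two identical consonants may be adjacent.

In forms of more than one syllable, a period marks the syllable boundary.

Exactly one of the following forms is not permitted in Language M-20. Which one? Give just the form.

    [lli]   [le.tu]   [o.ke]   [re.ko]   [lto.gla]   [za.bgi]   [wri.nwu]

[lli]

[lli] — violates constraint (iv): adjacent identical consonants /ll/ → not permitted
[le.tu] — σ1 onset /l/, coda /∅/ ok; σ2 onset /t/, coda /∅/ ok → permitted
[o.ke] — σ1 onset /∅/, coda /∅/ ok; σ2 onset /k/, coda /∅/ ok → permitted
[re.ko] — σ1 onset /r/, coda /∅/ ok; σ2 onset /k/, coda /∅/ ok → permitted
[lto.gla] — σ1 onset /lt/ (2C), coda /∅/ ok; σ2 onset /gl/ (2C), coda /∅/ ok → permitted
[za.bgi] — σ1 onset /z/, coda /∅/ ok; σ2 onset /bg/ (2C), coda /∅/ ok → permitted
[wri.nwu] — σ1 onset /wr/ (2C), coda /∅/ ok; σ2 onset /nw/ (2C), coda /∅/ ok → permitted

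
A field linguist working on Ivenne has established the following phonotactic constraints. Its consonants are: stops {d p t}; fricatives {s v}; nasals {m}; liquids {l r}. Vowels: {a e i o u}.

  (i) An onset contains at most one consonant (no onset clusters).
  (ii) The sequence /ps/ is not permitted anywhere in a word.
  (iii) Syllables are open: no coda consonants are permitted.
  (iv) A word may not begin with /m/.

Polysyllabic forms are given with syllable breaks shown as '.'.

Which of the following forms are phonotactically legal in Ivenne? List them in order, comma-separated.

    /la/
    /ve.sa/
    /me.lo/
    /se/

/la/ — σ1 onset /l/, coda /∅/ ok → phonotactically legal
/ve.sa/ — σ1 onset /v/, coda /∅/ ok; σ2 onset /s/, coda /∅/ ok → phonotactically legal
/me.lo/ — violates constraint (iv): word begins with /m/ → phonotactically illegal
/se/ — σ1 onset /s/, coda /∅/ ok → phonotactically legal

/la/, /ve.sa/, /se/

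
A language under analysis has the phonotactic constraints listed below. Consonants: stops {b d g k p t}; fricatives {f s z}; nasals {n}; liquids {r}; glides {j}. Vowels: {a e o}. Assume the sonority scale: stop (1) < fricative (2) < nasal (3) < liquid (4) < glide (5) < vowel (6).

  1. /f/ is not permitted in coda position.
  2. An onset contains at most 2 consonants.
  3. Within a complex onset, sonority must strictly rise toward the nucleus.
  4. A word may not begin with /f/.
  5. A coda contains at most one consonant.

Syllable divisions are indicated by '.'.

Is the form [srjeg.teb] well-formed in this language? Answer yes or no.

[srjeg.teb] — violates constraint 2: syllable 1 onset /srj/ has 3 consonants (> 2) → ill-formed

no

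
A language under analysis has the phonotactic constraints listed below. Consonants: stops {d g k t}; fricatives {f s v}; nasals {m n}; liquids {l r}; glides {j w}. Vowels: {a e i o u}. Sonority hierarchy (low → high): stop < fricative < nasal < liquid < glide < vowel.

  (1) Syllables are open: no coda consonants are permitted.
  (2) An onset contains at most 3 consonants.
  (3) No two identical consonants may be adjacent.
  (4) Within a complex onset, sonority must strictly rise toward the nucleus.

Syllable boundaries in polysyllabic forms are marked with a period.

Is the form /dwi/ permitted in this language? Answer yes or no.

yes

/dwi/ — σ1 onset /dw/ (1→5 rises), coda /∅/ ok → permitted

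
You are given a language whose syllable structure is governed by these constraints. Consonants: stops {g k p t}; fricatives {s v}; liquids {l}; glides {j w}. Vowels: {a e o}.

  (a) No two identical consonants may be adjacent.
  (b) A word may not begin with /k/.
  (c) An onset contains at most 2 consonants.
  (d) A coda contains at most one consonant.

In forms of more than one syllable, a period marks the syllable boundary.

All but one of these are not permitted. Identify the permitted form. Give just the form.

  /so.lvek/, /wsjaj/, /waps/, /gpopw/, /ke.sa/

/so.lvek/

/so.lvek/ — σ1 onset /s/, coda /∅/ ok; σ2 onset /lv/ (2C), coda /k/ ok → permitted
/wsjaj/ — violates constraint (c): syllable 1 onset /wsj/ has 3 consonants (> 2) → not permitted
/waps/ — violates constraint (d): syllable 1 coda /ps/ has 2 consonants (> 1) → not permitted
/gpopw/ — violates constraint (d): syllable 1 coda /pw/ has 2 consonants (> 1) → not permitted
/ke.sa/ — violates constraint (b): word begins with /k/ → not permitted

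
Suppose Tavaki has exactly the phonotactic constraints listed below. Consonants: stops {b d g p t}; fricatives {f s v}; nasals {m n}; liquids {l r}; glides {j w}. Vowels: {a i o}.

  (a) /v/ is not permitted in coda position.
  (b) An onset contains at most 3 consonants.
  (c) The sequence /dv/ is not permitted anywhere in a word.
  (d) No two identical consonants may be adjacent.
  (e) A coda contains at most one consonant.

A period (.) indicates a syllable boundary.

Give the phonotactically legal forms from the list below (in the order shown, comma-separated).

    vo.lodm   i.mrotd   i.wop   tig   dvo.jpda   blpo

vo.lodm — violates constraint (e): syllable 2 coda /dm/ has 2 consonants (> 1) → phonotactically illegal
i.mrotd — violates constraint (e): syllable 2 coda /td/ has 2 consonants (> 1) → phonotactically illegal
i.wop — σ1 onset /∅/, coda /∅/ ok; σ2 onset /w/, coda /p/ ok → phonotactically legal
tig — σ1 onset /t/, coda /g/ ok → phonotactically legal
dvo.jpda — violates constraint (c): contains banned sequence /dv/ → phonotactically illegal
blpo — σ1 onset /blp/ (3C), coda /∅/ ok → phonotactically legal

i.wop, tig, blpo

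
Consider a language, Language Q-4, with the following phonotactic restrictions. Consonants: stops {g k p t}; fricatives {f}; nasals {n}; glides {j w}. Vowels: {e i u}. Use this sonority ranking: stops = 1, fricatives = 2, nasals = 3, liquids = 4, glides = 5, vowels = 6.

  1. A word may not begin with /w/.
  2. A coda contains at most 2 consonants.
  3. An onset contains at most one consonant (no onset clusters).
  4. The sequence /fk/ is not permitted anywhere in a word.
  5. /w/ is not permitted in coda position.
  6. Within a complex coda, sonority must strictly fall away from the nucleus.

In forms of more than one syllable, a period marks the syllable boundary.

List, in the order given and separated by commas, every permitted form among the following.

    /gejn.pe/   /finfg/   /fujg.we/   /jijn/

/gejn.pe/ — σ1 onset /g/, coda /jn/ (5→3 falls) ok; σ2 onset /p/, coda /∅/ ok → permitted
/finfg/ — violates constraint 2: syllable 1 coda /nfg/ has 3 consonants (> 2) → not permitted
/fujg.we/ — σ1 onset /f/, coda /jg/ (5→1 falls) ok; σ2 onset /w/, coda /∅/ ok → permitted
/jijn/ — σ1 onset /j/, coda /jn/ (5→3 falls) ok → permitted

/gejn.pe/, /fujg.we/, /jijn/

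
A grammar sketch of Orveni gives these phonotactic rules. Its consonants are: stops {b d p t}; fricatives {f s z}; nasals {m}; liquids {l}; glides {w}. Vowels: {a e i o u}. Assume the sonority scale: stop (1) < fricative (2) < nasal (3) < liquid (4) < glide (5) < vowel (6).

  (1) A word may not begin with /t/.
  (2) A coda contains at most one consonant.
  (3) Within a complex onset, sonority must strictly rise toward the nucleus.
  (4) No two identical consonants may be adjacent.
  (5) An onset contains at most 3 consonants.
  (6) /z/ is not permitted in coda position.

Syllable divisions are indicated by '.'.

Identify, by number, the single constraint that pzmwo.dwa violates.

pzmwo.dwa: syllable 1 onset /pzmw/ has 4 consonants (> 3).
This is a violation of constraint 5: "An onset contains at most 3 consonants."
The remaining constraints (1, 2, 3, 4, 6) are satisfied.

5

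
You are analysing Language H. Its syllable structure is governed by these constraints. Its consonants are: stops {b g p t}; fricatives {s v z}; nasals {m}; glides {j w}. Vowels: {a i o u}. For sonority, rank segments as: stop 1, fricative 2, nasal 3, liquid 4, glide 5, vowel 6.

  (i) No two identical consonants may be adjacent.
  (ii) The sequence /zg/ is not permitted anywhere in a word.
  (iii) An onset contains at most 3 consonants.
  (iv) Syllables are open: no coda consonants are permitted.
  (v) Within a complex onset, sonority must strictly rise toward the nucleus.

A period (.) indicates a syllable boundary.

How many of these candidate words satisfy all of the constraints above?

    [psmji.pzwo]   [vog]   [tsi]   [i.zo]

2

[psmji.pzwo] — violates constraint (iii): syllable 1 onset /psmj/ has 4 consonants (> 3) → illicit
[vog] — violates constraint (iv): syllable 1 coda /g/ has 1 consonant (> 0) → illicit
[tsi] — σ1 onset /ts/ (1→2 rises), coda /∅/ ok → licit
[i.zo] — σ1 onset /∅/, coda /∅/ ok; σ2 onset /z/, coda /∅/ ok → licit
Licit: [tsi], [i.zo] → 2.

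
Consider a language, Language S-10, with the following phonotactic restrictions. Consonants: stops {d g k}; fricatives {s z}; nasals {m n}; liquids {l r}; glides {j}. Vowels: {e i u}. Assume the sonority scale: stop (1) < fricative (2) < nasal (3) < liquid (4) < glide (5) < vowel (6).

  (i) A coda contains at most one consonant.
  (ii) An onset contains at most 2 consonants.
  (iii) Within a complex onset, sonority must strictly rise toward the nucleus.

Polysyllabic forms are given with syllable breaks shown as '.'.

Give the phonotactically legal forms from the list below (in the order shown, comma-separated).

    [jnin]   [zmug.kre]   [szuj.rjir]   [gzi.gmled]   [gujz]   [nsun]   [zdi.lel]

[jnin] — violates constraint (iii): syllable 1 onset /jn/: /j/ (glide, 5) → /n/ (nasal, 3) does not rise → phonotactically illegal
[zmug.kre] — σ1 onset /zm/ (2→3 rises), coda /g/ ok; σ2 onset /kr/ (1→4 rises), coda /∅/ ok → phonotactically legal
[szuj.rjir] — violates constraint (iii): syllable 1 onset /sz/: /s/ (fricative, 2) → /z/ (fricative, 2) does not rise → phonotactically illegal
[gzi.gmled] — violates constraint (ii): syllable 2 onset /gml/ has 3 consonants (> 2) → phonotactically illegal
[gujz] — violates constraint (i): syllable 1 coda /jz/ has 2 consonants (> 1) → phonotactically illegal
[nsun] — violates constraint (iii): syllable 1 onset /ns/: /n/ (nasal, 3) → /s/ (fricative, 2) does not rise → phonotactically illegal
[zdi.lel] — violates constraint (iii): syllable 1 onset /zd/: /z/ (fricative, 2) → /d/ (stop, 1) does not rise → phonotactically illegal

[zmug.kre]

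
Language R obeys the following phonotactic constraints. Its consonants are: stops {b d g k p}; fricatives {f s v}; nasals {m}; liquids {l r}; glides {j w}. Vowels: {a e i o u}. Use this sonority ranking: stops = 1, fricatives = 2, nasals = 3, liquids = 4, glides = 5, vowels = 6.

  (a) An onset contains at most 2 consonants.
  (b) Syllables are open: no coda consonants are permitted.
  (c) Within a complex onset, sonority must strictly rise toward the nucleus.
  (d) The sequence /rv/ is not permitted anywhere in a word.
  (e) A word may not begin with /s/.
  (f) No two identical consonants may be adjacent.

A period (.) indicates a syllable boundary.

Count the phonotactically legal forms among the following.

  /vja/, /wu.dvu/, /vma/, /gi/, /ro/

/vja/ — σ1 onset /vj/ (2→5 rises), coda /∅/ ok → phonotactically legal
/wu.dvu/ — σ1 onset /w/, coda /∅/ ok; σ2 onset /dv/ (1→2 rises), coda /∅/ ok → phonotactically legal
/vma/ — σ1 onset /vm/ (2→3 rises), coda /∅/ ok → phonotactically legal
/gi/ — σ1 onset /g/, coda /∅/ ok → phonotactically legal
/ro/ — σ1 onset /r/, coda /∅/ ok → phonotactically legal
Phonotactically legal: /vja/, /wu.dvu/, /vma/, /gi/, /ro/ → 5.

5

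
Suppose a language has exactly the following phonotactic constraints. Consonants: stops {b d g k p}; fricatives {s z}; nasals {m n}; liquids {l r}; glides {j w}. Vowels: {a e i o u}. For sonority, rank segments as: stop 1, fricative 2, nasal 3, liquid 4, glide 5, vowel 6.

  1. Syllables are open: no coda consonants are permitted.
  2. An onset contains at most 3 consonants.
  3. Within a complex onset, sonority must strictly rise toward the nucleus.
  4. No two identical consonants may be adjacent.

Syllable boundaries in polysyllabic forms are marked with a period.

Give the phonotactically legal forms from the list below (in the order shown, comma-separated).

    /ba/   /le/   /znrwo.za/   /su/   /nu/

/ba/ — σ1 onset /b/, coda /∅/ ok → phonotactically legal
/le/ — σ1 onset /l/, coda /∅/ ok → phonotactically legal
/znrwo.za/ — violates constraint 2: syllable 1 onset /znrw/ has 4 consonants (> 3) → phonotactically illegal
/su/ — σ1 onset /s/, coda /∅/ ok → phonotactically legal
/nu/ — σ1 onset /n/, coda /∅/ ok → phonotactically legal

/ba/, /le/, /su/, /nu/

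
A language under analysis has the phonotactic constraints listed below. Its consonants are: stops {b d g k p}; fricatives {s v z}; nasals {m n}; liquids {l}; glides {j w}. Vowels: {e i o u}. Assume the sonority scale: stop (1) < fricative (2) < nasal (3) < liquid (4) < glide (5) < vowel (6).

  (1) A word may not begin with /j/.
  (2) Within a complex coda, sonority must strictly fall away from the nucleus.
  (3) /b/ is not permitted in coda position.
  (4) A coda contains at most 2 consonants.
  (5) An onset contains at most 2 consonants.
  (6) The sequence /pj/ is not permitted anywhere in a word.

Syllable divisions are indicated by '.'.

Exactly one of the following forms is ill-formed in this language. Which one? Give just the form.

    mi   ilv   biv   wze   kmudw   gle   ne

kmudw

mi — σ1 onset /m/, coda /∅/ ok → well-formed
ilv — σ1 onset /∅/, coda /lv/ (4→2 falls) ok → well-formed
biv — σ1 onset /b/, coda /v/ ok → well-formed
wze — σ1 onset /wz/ (2C), coda /∅/ ok → well-formed
kmudw — violates constraint 2: syllable 1 coda /dw/: /d/ (stop, 1) → /w/ (glide, 5) does not fall → ill-formed
gle — σ1 onset /gl/ (2C), coda /∅/ ok → well-formed
ne — σ1 onset /n/, coda /∅/ ok → well-formed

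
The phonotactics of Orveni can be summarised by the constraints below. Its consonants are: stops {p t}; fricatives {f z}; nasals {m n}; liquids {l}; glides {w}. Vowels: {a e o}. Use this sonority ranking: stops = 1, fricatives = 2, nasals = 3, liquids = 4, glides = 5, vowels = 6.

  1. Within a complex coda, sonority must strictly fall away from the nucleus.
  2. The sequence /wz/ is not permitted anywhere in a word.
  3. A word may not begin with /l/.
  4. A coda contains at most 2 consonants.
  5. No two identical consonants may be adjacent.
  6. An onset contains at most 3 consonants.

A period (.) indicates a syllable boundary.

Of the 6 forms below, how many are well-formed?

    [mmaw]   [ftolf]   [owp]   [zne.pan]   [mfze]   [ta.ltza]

5

[mmaw] — violates constraint 5: adjacent identical consonants /mm/ → ill-formed
[ftolf] — σ1 onset /ft/ (2C), coda /lf/ (4→2 falls) ok → well-formed
[owp] — σ1 onset /∅/, coda /wp/ (5→1 falls) ok → well-formed
[zne.pan] — σ1 onset /zn/ (2C), coda /∅/ ok; σ2 onset /p/, coda /n/ ok → well-formed
[mfze] — σ1 onset /mfz/ (3C), coda /∅/ ok → well-formed
[ta.ltza] — σ1 onset /t/, coda /∅/ ok; σ2 onset /ltz/ (3C), coda /∅/ ok → well-formed
Well-formed: [ftolf], [owp], [zne.pan], [mfze], [ta.ltza] → 5.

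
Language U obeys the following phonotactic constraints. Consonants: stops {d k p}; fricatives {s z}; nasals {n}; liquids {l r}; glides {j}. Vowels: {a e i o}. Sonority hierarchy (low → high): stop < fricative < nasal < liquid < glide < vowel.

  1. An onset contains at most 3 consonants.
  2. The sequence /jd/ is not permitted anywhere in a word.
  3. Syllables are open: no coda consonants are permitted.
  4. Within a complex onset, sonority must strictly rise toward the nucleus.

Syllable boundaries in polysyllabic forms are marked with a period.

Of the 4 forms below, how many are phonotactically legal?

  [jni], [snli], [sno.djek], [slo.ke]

2

[jni] — violates constraint 4: syllable 1 onset /jn/: /j/ (glide, 5) → /n/ (nasal, 3) does not rise → phonotactically illegal
[snli] — σ1 onset /snl/ (2→3→4 rises), coda /∅/ ok → phonotactically legal
[sno.djek] — violates constraint 3: syllable 2 coda /k/ has 1 consonant (> 0) → phonotactically illegal
[slo.ke] — σ1 onset /sl/ (2→4 rises), coda /∅/ ok; σ2 onset /k/, coda /∅/ ok → phonotactically legal
Phonotactically legal: [snli], [slo.ke] → 2.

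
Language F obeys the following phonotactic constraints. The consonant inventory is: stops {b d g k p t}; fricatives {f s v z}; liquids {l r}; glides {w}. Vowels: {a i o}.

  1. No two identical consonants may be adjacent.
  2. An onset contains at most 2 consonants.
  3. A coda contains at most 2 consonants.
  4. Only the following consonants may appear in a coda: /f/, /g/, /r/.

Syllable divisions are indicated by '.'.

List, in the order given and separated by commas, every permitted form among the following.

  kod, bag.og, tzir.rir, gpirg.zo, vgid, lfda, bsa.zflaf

bag.og, gpirg.zo

kod — violates constraint 4: syllable 1 coda contains /d/, which is not a licensed coda consonant → not permitted
bag.og — σ1 onset /b/, coda /g/ ok; σ2 onset /∅/, coda /g/ ok → permitted
tzir.rir — violates constraint 1: adjacent identical consonants /rr/ → not permitted
gpirg.zo — σ1 onset /gp/ (2C), coda /rg/ (2C) ok; σ2 onset /z/, coda /∅/ ok → permitted
vgid — violates constraint 4: syllable 1 coda contains /d/, which is not a licensed coda consonant → not permitted
lfda — violates constraint 2: syllable 1 onset /lfd/ has 3 consonants (> 2) → not permitted
bsa.zflaf — violates constraint 2: syllable 2 onset /zfl/ has 3 consonants (> 2) → not permitted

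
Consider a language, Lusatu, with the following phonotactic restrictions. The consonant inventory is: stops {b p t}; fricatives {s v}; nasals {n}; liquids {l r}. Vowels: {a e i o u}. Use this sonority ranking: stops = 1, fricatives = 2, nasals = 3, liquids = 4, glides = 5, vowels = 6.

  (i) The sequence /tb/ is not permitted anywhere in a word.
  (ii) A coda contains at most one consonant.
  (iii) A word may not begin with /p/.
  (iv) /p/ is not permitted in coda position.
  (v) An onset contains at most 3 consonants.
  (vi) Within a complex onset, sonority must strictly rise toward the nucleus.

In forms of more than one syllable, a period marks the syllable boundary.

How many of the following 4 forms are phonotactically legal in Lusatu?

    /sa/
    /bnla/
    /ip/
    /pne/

2

/sa/ — σ1 onset /s/, coda /∅/ ok → phonotactically legal
/bnla/ — σ1 onset /bnl/ (1→3→4 rises), coda /∅/ ok → phonotactically legal
/ip/ — violates constraint (iv): syllable 1 coda contains /p/ → phonotactically illegal
/pne/ — violates constraint (iii): word begins with /p/ → phonotactically illegal
Phonotactically legal: /sa/, /bnla/ → 2.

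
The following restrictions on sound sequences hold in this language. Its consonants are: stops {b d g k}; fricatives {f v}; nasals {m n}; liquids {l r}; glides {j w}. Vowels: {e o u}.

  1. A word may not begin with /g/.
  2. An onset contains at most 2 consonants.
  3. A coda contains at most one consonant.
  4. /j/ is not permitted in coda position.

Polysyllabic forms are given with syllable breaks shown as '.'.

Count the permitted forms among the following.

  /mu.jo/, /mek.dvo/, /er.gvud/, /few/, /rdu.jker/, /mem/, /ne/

/mu.jo/ — σ1 onset /m/, coda /∅/ ok; σ2 onset /j/, coda /∅/ ok → permitted
/mek.dvo/ — σ1 onset /m/, coda /k/ ok; σ2 onset /dv/ (2C), coda /∅/ ok → permitted
/er.gvud/ — σ1 onset /∅/, coda /r/ ok; σ2 onset /gv/ (2C), coda /d/ ok → permitted
/few/ — σ1 onset /f/, coda /w/ ok → permitted
/rdu.jker/ — σ1 onset /rd/ (2C), coda /∅/ ok; σ2 onset /jk/ (2C), coda /r/ ok → permitted
/mem/ — σ1 onset /m/, coda /m/ ok → permitted
/ne/ — σ1 onset /n/, coda /∅/ ok → permitted
Permitted: /mu.jo/, /mek.dvo/, /er.gvud/, /few/, /rdu.jker/, /mem/, /ne/ → 7.

7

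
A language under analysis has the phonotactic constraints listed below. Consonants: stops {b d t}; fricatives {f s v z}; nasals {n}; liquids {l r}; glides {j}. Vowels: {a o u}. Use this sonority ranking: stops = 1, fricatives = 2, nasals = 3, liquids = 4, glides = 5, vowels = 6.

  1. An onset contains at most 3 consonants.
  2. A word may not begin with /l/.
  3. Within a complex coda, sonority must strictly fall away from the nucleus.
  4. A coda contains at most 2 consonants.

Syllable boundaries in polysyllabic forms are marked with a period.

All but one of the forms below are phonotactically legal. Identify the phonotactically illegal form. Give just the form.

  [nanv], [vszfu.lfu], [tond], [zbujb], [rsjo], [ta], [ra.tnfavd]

[vszfu.lfu]

[nanv] — σ1 onset /n/, coda /nv/ (3→2 falls) ok → phonotactically legal
[vszfu.lfu] — violates constraint 1: syllable 1 onset /vszf/ has 4 consonants (> 3) → phonotactically illegal
[tond] — σ1 onset /t/, coda /nd/ (3→1 falls) ok → phonotactically legal
[zbujb] — σ1 onset /zb/ (2C), coda /jb/ (5→1 falls) ok → phonotactically legal
[rsjo] — σ1 onset /rsj/ (3C), coda /∅/ ok → phonotactically legal
[ta] — σ1 onset /t/, coda /∅/ ok → phonotactically legal
[ra.tnfavd] — σ1 onset /r/, coda /∅/ ok; σ2 onset /tnf/ (3C), coda /vd/ (2→1 falls) ok → phonotactically legal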